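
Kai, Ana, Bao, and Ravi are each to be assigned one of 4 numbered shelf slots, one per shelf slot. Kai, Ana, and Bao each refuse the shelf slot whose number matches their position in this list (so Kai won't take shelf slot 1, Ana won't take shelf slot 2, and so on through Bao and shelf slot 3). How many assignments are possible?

11

Let Aᵢ (for i ∈ {1, 2, 3}) be the placements that put person i in their forbidden shelf slot. Any j of these fix j positions, leaving (4−j)! ways to fill the rest, and there are C(3,j) ways to pick which j.
By inclusion–exclusion, the number of valid placements is Σ_{j=0}^{3} (−1)^j C(3,j)·(4−j)!.
Computing: 24 − 18 + 6 − 1 = 11.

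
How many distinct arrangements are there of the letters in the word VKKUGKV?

420

The 7 letters of VKKUGKV have repeats: K appearing 3 times and V appearing twice.
The number of distinct arrangements is 7!/(3!·2!) = 5040/12 = 420.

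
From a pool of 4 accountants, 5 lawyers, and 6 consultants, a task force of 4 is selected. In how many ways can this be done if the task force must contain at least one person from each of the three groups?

With no constraint there are C(15,4) = 1365 possible selections.
Selections missing a whole group: no accountants → C(11,4) = 330; no lawyers → C(10,4) = 210; no consultants → C(9,4) = 126.
Add back selections omitting two groups (i.e. drawn from a single group): C(4,4) + C(5,4) + C(6,4) = 21.
By inclusion–exclusion: 1365 − 666 + 21 = 720.

720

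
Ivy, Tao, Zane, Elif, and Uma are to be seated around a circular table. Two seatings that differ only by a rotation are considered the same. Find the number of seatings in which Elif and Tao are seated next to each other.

12

Glue Elif and Tao into a block (2 internal orders). Seating 4 units around a circle gives (3)! arrangements.
So 2 × (3)! = 2 × 6 = 12.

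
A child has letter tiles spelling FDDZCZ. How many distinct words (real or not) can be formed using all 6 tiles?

180

FDDZCZ has 6 letters with D appearing twice and Z appearing twice.
So there are 6! / (2!·2!) = 180 distinguishable arrangements.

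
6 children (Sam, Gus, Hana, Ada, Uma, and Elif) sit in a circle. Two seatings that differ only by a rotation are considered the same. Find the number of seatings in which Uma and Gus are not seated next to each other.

72

Without the restriction there are (5)! = 120 seatings.
Seatings with Uma beside Gus: treat them as a block with 2 internal orders, giving 2 × (4)! = 48.
Subtracting, 120 − 48 = 72.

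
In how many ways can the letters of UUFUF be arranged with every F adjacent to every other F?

4

Treat the 2 copies of F as a single block. The multiset to arrange is then {FF, U, U, U}, 4 items in all.
That gives (4)!/(3!) = 4 arrangements.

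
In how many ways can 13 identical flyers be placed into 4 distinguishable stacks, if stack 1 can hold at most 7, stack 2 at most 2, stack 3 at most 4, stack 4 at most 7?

75

Without the upper bounds there are C(16,3) = 560 ways to split 13 among 4 stacks.
Subtract solutions that violate a single cap (substitute x_i' = x_i − (cap_i+1)): x_1 ≥ 8 gives C(8,3) = 56; x_2 ≥ 3 gives C(13,3) = 286; x_3 ≥ 5 gives C(11,3) = 165; x_4 ≥ 8 gives C(8,3) = 56. Together 563.
Add back pairs where two caps are both exceeded: 10 + 1 + 0 + 56 + 10 + 1 = 78.
By inclusion–exclusion the count is 560 − 563 + 78 = 75.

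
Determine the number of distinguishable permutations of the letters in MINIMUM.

420

MINIMUM has 7 letters with I appearing twice and M appearing 3 times.
Dividing 7! = 5040 by 3!·2! = 12 for the repeated letters gives 420.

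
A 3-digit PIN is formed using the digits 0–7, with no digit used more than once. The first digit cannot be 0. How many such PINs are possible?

The first digit has 8−1 = 7 choices (anything except 0).
The remaining 2 digits are filled from the other 7 symbols without repetition: 7 × 6 = 42.
Total: 7 × 42 = 294.

294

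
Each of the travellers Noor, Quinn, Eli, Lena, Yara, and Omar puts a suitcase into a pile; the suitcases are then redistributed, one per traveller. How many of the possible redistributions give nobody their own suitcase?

265

Let Aᵢ be the assignments in which traveller i gets their own suitcase. We want the size of the complement of A₁∪…∪A_6.
By inclusion–exclusion this is Σ_{j=0}^{6} (−1)^j C(6,j)·(6−j)!.
Computing: 720 − 720 + 360 − 120 + 30 − 6 + 1 = 265.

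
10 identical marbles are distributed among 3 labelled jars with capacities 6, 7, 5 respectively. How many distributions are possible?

By stars and bars, unrestricted non-negative solutions to x_1+…+x_3 = 10 number C(10+2,2) = 66.
Subtract solutions that violate a single cap (substitute x_i' = x_i − (cap_i+1)): x_1 ≥ 7 gives C(5,2) = 10; x_2 ≥ 8 gives C(4,2) = 6; x_3 ≥ 6 gives C(6,2) = 15. Together 31.
No two caps can be exceeded simultaneously, so the pair terms are all 0.
By inclusion–exclusion the count is 66 − 31 + 0 = 35.

35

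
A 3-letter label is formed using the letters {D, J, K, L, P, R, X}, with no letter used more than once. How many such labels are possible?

Choose and order 3 of the 7 symbols: the first letter has 7 options, the next 6, then 5.
That product is 7 × 6 × 5 = 210.

210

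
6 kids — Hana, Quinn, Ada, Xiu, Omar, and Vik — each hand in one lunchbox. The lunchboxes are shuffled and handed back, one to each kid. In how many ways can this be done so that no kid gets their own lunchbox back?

Count assignments avoiding every fixed point. For any j of the 6 kids fixed to their own lunchbox, the other 6−j can be arranged in (6−j)! ways.
By inclusion–exclusion this is Σ_{j=0}^{6} (−1)^j C(6,j)·(6−j)!.
Computing: 720 − 720 + 360 − 120 + 30 − 6 + 1 = 265.

265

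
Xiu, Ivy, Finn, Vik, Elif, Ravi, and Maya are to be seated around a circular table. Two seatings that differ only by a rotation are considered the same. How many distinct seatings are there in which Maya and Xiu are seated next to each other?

Glue Maya and Xiu into a block (2 internal orders). Seating 6 units around a circle gives (5)! arrangements.
So 2 × (5)! = 2 × 120 = 240.

240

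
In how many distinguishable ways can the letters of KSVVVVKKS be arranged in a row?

1260

Letter multiplicities in KSVVVVKKS: K×3, S×2, V×4.
The number of distinct arrangements is 9!/(4!·3!·2!) = 362880/288 = 1260.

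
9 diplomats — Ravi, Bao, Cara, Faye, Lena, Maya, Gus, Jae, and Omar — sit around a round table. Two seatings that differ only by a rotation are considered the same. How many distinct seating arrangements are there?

Fix one person's seat to break rotational symmetry; the remaining 8 people can be arranged in (8)! = 40320 ways.

40320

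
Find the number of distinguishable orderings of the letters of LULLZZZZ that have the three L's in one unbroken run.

30

Treat the 3 copies of L as a single block. The multiset to arrange is then {LLL, U, Z, Z, Z, Z}, 6 items in all.
That gives (6)!/(4!) = 30 arrangements.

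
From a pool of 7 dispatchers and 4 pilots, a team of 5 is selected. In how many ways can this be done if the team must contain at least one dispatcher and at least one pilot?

Total 5-person selections from all 11: C(11,5) = 462.
Selections missing a whole group: no dispatchers → C(4,5) = 0; no pilots → C(7,5) = 21.
Both groups omitted at once is impossible, so 462 − 21 = 441.

441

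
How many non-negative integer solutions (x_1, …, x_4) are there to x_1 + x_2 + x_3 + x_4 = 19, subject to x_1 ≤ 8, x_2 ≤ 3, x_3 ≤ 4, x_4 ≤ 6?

Ignoring the caps, the number of non-negative solutions to x_1+…+x_4 = 19 is C(22,3) = 1540.
Subtract solutions that violate a single cap (substitute x_i' = x_i − (cap_i+1)): x_1 ≥ 9 gives C(13,3) = 286; x_2 ≥ 4 gives C(18,3) = 816; x_3 ≥ 5 gives C(17,3) = 680; x_4 ≥ 7 gives C(15,3) = 455. Together 2237.
Add back pairs where two caps are both exceeded: 84 + 56 + 20 + 286 + 165 + 120 = 731.
Subtract triples: 4 + 0 + 0 + 20 = 24.
By inclusion–exclusion the count is 1540 − 2237 + 731 − 24 = 10.

10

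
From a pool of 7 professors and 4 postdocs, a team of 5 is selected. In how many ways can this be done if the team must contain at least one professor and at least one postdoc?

441

With no constraint there are C(11,5) = 462 possible selections.
Subtract selections that omit an entire group: no professors → C(4,5) = 0; no postdocs → C(7,5) = 21.
Both groups omitted at once is impossible, so 462 − 21 = 441.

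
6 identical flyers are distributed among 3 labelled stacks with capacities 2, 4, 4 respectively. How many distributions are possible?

Without the upper bounds there are C(8,2) = 28 ways to split 6 among 3 stacks.
Subtract solutions that violate a single cap (substitute x_i' = x_i − (cap_i+1)): x_1 ≥ 3 gives C(5,2) = 10; x_2 ≥ 5 gives C(3,2) = 3; x_3 ≥ 5 gives C(3,2) = 3. Together 16.
No two caps can be exceeded simultaneously, so the pair terms are all 0.
By inclusion–exclusion the count is 28 − 16 + 0 = 12.

12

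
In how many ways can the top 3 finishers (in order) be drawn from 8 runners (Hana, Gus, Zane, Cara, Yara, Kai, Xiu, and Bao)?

There are 8 choices for 1st place, 7 for 2nd, and 6 for 3rd.
That gives 8 × 7 × 6 = 336.

336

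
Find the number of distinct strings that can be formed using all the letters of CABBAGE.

Letter multiplicities in CABBAGE: A×2, B×2, C×1, E×1, G×1.
The number of distinct arrangements is 7!/(2!·2!) = 5040/4 = 1260.

1260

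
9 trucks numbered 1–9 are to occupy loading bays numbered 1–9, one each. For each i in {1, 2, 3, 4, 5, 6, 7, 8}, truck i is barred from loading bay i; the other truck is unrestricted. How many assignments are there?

Let Aᵢ (for 1 ≤ i ≤ 8) be the placements that put truck i in its forbidden loading bay. Any j of these fix j positions, leaving (9−j)! ways to fill the rest, and there are C(8,j) ways to pick which j.
By inclusion–exclusion, the number of valid placements is Σ_{j=0}^{8} (−1)^j C(8,j)·(9−j)!.
Computing: 362880 − 322560 + 141120 − 40320 + 8400 − 1344 + 168 − 16 + 1 = 148329.

148329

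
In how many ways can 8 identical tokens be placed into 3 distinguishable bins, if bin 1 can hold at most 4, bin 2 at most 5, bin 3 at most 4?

19

Ignoring the caps, the number of non-negative solutions to x_1+…+x_3 = 8 is C(10,2) = 45.
Subtract solutions that violate a single cap (substitute x_i' = x_i − (cap_i+1)): x_1 ≥ 5 gives C(5,2) = 10; x_2 ≥ 6 gives C(4,2) = 6; x_3 ≥ 5 gives C(5,2) = 10. Together 26.
No two caps can be exceeded simultaneously, so the pair terms are all 0.
By inclusion–exclusion the count is 45 − 26 + 0 = 19.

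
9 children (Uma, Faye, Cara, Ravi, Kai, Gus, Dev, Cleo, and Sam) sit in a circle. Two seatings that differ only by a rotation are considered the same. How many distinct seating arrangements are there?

Around a circle, 9 distinct people have 9!/9 = (8)! = 40320 rotationally distinct seatings.

40320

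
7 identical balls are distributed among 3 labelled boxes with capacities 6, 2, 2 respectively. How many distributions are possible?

By stars and bars, unrestricted non-negative solutions to x_1+…+x_3 = 7 number C(7+2,2) = 36.
Subtract solutions that violate a single cap (substitute x_i' = x_i − (cap_i+1)): x_1 ≥ 7 gives C(2,2) = 1; x_2 ≥ 3 gives C(6,2) = 15; x_3 ≥ 3 gives C(6,2) = 15. Together 31.
Add back pairs where two caps are both exceeded: 0 + 0 + 3 = 3.
By inclusion–exclusion the count is 36 − 31 + 3 = 8.

8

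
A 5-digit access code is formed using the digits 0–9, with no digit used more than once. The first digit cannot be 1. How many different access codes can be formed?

27216

The first digit has 10−1 = 9 choices (anything except 1).
The remaining 4 digits are filled from the other 9 symbols without repetition: 9 × 8 × 7 × 6 = 3024.
Total: 9 × 3024 = 27216.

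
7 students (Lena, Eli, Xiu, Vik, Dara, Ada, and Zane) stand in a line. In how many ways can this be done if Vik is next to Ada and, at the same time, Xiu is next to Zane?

480

Treat {Vik,Ada} as one block (2 orders) and {Xiu,Zane} as another (2 orders).
That leaves 5 units to arrange: 2 × 2 × 5! = 4 × 120 = 480.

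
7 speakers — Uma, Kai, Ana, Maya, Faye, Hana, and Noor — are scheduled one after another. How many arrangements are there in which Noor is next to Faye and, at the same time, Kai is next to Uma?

Treat {Noor,Faye} as one block (2 orders) and {Kai,Uma} as another (2 orders).
That leaves 5 units to arrange: 2 × 2 × 5! = 4 × 120 = 480.

480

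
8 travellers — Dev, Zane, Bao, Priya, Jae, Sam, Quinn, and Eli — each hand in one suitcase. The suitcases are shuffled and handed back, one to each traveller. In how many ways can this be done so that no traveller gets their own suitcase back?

Count assignments avoiding every fixed point. For any j of the 8 travellers fixed to their own suitcase, the other 8−j can be arranged in (8−j)! ways.
By inclusion–exclusion this is Σ_{j=0}^{8} (−1)^j C(8,j)·(8−j)!.
Computing: 40320 − 40320 + 20160 − 6720 + 1680 − 336 + 56 − 8 + 1 = 14833.

14833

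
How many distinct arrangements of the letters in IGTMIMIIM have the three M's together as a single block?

Treat the 3 copies of M as a single block. The multiset to arrange is then {MMM, G, I, I, I, I, T}, 7 items in all.
That gives (7)!/(4!) = 210 arrangements.

210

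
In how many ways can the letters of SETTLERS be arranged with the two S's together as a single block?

Treat the 2 copies of S as a single block. The multiset to arrange is then {SS, E, E, L, R, T, T}, 7 items in all.
That gives (7)!/(2!·2!) = 1260 arrangements.

1260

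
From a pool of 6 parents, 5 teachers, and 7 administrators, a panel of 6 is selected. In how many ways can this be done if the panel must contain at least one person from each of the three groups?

Unrestricted: C(18,6) = 18564 ways to pick any 6 of the 18.
Subtract selections that omit an entire group: no parents → C(12,6) = 924; no teachers → C(13,6) = 1716; no administrators → C(11,6) = 462.
Add back selections omitting two groups (i.e. drawn from a single group): C(6,6) + C(5,6) + C(7,6) = 8.
By inclusion–exclusion: 18564 − 3102 + 8 = 15470.

15470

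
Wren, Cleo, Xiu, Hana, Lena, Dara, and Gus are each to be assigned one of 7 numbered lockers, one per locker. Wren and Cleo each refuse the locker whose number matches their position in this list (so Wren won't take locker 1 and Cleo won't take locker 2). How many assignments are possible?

3720

Let Aᵢ (for i ∈ {1, 2}) be the placements that put person i in their forbidden locker. Any j of these fix j positions, leaving (7−j)! ways to fill the rest, and there are C(2,j) ways to pick which j.
By inclusion–exclusion, the number of valid placements is Σ_{j=0}^{2} (−1)^j C(2,j)·(7−j)!.
Computing: 5040 − 1440 + 120 = 3720.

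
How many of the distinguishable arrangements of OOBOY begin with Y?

With the first slot taken by Y, it remains to arrange the other 4 letters (OOBO).
Those 4 letters have O appearing 3 times, giving (4)!/(3!) = 4.

4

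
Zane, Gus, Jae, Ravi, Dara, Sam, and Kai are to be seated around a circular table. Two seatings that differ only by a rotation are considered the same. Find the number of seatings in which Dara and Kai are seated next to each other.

Treat {Dara, Kai} as one unit (2 internal orders) and seat the resulting 6 units around the table: (5)! circular arrangements.
So 2 × (5)! = 2 × 120 = 240.

240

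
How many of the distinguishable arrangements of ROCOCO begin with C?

Fix C in the first position and arrange the remaining 5 letters.
Those 5 letters have O appearing 3 times, giving (5)!/(3!) = 20.

20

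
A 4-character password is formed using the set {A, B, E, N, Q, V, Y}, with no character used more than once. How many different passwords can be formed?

Choose and order 4 of the 7 symbols: the first character has 7 options, the next 6, then 5, 4.
That product is 7 × 6 × 5 × 4 = 840.

840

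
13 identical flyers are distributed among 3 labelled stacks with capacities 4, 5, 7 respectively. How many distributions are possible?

By stars and bars, unrestricted non-negative solutions to x_1+…+x_3 = 13 number C(13+2,2) = 105.
Subtract solutions that violate a single cap (substitute x_i' = x_i − (cap_i+1)): x_1 ≥ 5 gives C(10,2) = 45; x_2 ≥ 6 gives C(9,2) = 36; x_3 ≥ 8 gives C(7,2) = 21. Together 102.
Add back pairs where two caps are both exceeded: 6 + 1 + 0 = 7.
By inclusion–exclusion the count is 105 − 102 + 7 = 10.

10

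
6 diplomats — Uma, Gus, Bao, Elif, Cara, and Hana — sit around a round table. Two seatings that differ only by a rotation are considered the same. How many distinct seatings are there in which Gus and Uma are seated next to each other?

Treat {Gus, Uma} as one unit (2 internal orders) and seat the resulting 5 units around the table: (4)! circular arrangements.
So 2 × (4)! = 2 × 24 = 48.

48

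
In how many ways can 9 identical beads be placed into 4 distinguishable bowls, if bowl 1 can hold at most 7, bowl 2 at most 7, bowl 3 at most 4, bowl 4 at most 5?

Without the upper bounds there are C(12,3) = 220 ways to split 9 among 4 bowls.
Subtract solutions that violate a single cap (substitute x_i' = x_i − (cap_i+1)): x_1 ≥ 8 gives C(4,3) = 4; x_2 ≥ 8 gives C(4,3) = 4; x_3 ≥ 5 gives C(7,3) = 35; x_4 ≥ 6 gives C(6,3) = 20. Together 63.
No two caps can be exceeded simultaneously, so the pair terms are all 0.
By inclusion–exclusion the count is 220 − 63 + 0 = 157.

157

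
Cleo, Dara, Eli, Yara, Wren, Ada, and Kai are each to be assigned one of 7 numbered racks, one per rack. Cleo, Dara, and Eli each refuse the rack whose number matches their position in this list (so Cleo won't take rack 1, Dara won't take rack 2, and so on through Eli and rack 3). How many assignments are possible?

Let Aᵢ (for i ∈ {1, 2, 3}) be the placements that put person i in their forbidden rack. Any j of these fix j positions, leaving (7−j)! ways to fill the rest, and there are C(3,j) ways to pick which j.
By inclusion–exclusion, the number of valid placements is Σ_{j=0}^{3} (−1)^j C(3,j)·(7−j)!.
Computing: 5040 − 2160 + 360 − 24 = 3216.

3216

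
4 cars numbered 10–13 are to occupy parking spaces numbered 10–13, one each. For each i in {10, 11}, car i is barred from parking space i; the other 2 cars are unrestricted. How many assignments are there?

14

Let Aᵢ (for i ∈ {10, 11}) be the placements that put car i in its forbidden parking space. Any j of these fix j positions, leaving (4−j)! ways to fill the rest, and there are C(2,j) ways to pick which j.
By inclusion–exclusion, the number of valid placements is Σ_{j=0}^{2} (−1)^j C(2,j)·(4−j)!.
Computing: 24 − 12 + 2 = 14.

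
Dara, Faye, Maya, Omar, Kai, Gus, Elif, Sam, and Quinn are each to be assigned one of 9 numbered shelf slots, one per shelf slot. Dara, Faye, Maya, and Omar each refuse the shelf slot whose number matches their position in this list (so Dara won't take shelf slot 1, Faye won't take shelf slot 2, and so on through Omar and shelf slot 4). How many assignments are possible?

Let Aᵢ (for 1 ≤ i ≤ 4) be the placements that put person i in their forbidden shelf slot. Any j of these fix j positions, leaving (9−j)! ways to fill the rest, and there are C(4,j) ways to pick which j.
By inclusion–exclusion, the number of valid placements is Σ_{j=0}^{4} (−1)^j C(4,j)·(9−j)!.
Computing: 362880 − 161280 + 30240 − 2880 + 120 = 229080.

229080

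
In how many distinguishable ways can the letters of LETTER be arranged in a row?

Letter multiplicities in LETTER: E×2, L×1, R×1, T×2.
Dividing 6! = 720 by 2!·2! = 4 for the repeated letters gives 180.

180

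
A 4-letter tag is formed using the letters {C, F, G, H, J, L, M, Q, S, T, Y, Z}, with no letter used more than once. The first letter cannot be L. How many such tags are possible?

10890

The first letter has 12−1 = 11 choices (anything except L).
The remaining 3 letters are filled from the other 11 symbols without repetition: 11 × 10 × 9 = 990.
Total: 11 × 990 = 10890.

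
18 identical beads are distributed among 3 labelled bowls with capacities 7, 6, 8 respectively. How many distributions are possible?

10

Ignoring the caps, the number of non-negative solutions to x_1+…+x_3 = 18 is C(20,2) = 190.
Subtract solutions that violate a single cap (substitute x_i' = x_i − (cap_i+1)): x_1 ≥ 8 gives C(12,2) = 66; x_2 ≥ 7 gives C(13,2) = 78; x_3 ≥ 9 gives C(11,2) = 55. Together 199.
Add back pairs where two caps are both exceeded: 10 + 3 + 6 = 19.
By inclusion–exclusion the count is 190 − 199 + 19 = 10.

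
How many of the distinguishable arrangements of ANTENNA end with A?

With the last slot taken by A, it remains to arrange the other 6 letters (NTENNA).
Those 6 letters have N appearing 3 times, giving (6)!/(3!) = 120.

120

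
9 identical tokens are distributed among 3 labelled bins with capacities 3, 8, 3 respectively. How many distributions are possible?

By stars and bars, unrestricted non-negative solutions to x_1+…+x_3 = 9 number C(9+2,2) = 55.
Subtract solutions that violate a single cap (substitute x_i' = x_i − (cap_i+1)): x_1 ≥ 4 gives C(7,2) = 21; x_2 ≥ 9 gives C(2,2) = 1; x_3 ≥ 4 gives C(7,2) = 21. Together 43.
Add back pairs where two caps are both exceeded: 0 + 3 + 0 = 3.
By inclusion–exclusion the count is 55 − 43 + 3 = 15.

15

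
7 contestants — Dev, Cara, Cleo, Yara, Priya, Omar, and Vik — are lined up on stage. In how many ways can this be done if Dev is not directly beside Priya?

3600

There are 7! = 5040 arrangements in all. If Dev and Priya are adjacent, merging them into one block gives 2·(6)! = 1440 arrangements.
So 5040 − 1440 = 3600 arrangements keep them apart.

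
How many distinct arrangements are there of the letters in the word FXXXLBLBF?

Letter multiplicities in FXXXLBLBF: B×2, F×2, L×2, X×3.
So there are 9! / (3!·2!·2!·2!) = 7560 distinguishable arrangements.

7560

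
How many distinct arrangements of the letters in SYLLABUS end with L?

Fix L in the last position and arrange the remaining 7 letters.
Those 7 letters have S appearing twice, giving (7)!/(2!) = 2520.

2520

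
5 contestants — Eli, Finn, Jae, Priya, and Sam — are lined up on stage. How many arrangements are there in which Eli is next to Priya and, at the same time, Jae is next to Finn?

24

Treat {Eli,Priya} as one block (2 orders) and {Jae,Finn} as another (2 orders).
That leaves 3 units to arrange: 2 × 2 × 3! = 4 × 6 = 24.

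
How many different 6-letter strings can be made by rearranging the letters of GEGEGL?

Letter multiplicities in GEGEGL: E×2, G×3, L×1.
So there are 6! / (3!·2!) = 60 distinguishable arrangements.

60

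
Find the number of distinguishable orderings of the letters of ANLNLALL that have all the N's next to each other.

105

Treat the 2 copies of N as a single block. The multiset to arrange is then {NN, A, A, L, L, L, L}, 7 items in all.
That gives (7)!/(4!·2!) = 105 arrangements.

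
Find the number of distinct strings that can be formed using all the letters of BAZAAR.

Letter multiplicities in BAZAAR: A×3, B×1, R×1, Z×1.
So there are 6! / (3!) = 120 distinguishable arrangements.

120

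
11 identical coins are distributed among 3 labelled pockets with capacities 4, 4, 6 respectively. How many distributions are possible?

Ignoring the caps, the number of non-negative solutions to x_1+…+x_3 = 11 is C(13,2) = 78.
Subtract solutions that violate a single cap (substitute x_i' = x_i − (cap_i+1)): x_1 ≥ 5 gives C(8,2) = 28; x_2 ≥ 5 gives C(8,2) = 28; x_3 ≥ 7 gives C(6,2) = 15. Together 71.
Add back pairs where two caps are both exceeded: 3 + 0 + 0 = 3.
By inclusion–exclusion the count is 78 − 71 + 3 = 10.

10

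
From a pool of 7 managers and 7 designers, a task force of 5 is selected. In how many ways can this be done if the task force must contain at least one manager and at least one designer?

With no constraint there are C(14,5) = 2002 possible selections.
Subtract selections that omit an entire group: no managers → C(7,5) = 21; no designers → C(7,5) = 21.
Both groups omitted at once is impossible, so 2002 − 42 = 1960.

1960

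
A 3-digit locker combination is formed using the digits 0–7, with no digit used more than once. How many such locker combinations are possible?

Choose and order 3 of the 8 symbols: the first digit has 8 options, the next 7, then 6.
That product is 8 × 7 × 6 = 336.

336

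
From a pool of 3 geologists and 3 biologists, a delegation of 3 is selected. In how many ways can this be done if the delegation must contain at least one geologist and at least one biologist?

Total 3-person selections from all 6: C(6,3) = 20.
Selections missing a whole group: no geologists → C(3,3) = 1; no biologists → C(3,3) = 1.
Both groups omitted at once is impossible, so 20 − 2 = 18.

18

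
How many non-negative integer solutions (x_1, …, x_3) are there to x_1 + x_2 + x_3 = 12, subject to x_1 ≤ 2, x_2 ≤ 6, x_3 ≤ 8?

Without the upper bounds there are C(14,2) = 91 ways to split 12 among 3 variables.
Subtract solutions that violate a single cap (substitute x_i' = x_i − (cap_i+1)): x_1 ≥ 3 gives C(11,2) = 55; x_2 ≥ 7 gives C(7,2) = 21; x_3 ≥ 9 gives C(5,2) = 10. Together 86.
Add back pairs where two caps are both exceeded: 6 + 1 + 0 = 7.
By inclusion–exclusion the count is 91 − 86 + 7 = 12.

12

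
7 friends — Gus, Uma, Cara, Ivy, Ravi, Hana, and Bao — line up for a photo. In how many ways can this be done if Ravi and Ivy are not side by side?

There are 7! = 5040 arrangements in all. If Ravi and Ivy are adjacent, merging them into one block gives 2·(6)! = 1440 arrangements.
So 5040 − 1440 = 3600 arrangements keep them apart.

3600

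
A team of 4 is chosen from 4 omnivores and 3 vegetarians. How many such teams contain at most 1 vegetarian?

13

Split by how many vegetarians are chosen (0 through 1).
Sum: C(3,0)·C(4,4) + C(3,1)·C(4,3) = 1 + 12 = 13.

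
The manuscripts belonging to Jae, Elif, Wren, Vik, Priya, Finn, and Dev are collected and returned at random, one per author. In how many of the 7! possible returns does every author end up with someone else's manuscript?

1854

Let Aᵢ be the assignments in which author i gets their own manuscript. We want the size of the complement of A₁∪…∪A_7.
By inclusion–exclusion this is Σ_{j=0}^{7} (−1)^j C(7,j)·(7−j)!.
Computing: 5040 − 5040 + 2520 − 840 + 210 − 42 + 7 − 1 = 1854.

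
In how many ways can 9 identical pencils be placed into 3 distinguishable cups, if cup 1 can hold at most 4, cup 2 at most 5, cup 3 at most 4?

15

Ignoring the caps, the number of non-negative solutions to x_1+…+x_3 = 9 is C(11,2) = 55.
Subtract solutions that violate a single cap (substitute x_i' = x_i − (cap_i+1)): x_1 ≥ 5 gives C(6,2) = 15; x_2 ≥ 6 gives C(5,2) = 10; x_3 ≥ 5 gives C(6,2) = 15. Together 40.
No two caps can be exceeded simultaneously, so the pair terms are all 0.
By inclusion–exclusion the count is 55 − 40 + 0 = 15.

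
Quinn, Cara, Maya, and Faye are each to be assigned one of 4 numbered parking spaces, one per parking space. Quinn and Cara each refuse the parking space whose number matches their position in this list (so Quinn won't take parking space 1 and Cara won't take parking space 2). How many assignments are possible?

14

Let Aᵢ (for i ∈ {1, 2}) be the placements that put person i in their forbidden parking space. Any j of these fix j positions, leaving (4−j)! ways to fill the rest, and there are C(2,j) ways to pick which j.
By inclusion–exclusion, the number of valid placements is Σ_{j=0}^{2} (−1)^j C(2,j)·(4−j)!.
Computing: 24 − 12 + 2 = 14.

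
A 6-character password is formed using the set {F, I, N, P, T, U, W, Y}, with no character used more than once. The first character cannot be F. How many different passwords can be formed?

17640

The first character has 8−1 = 7 choices (anything except F).
The remaining 5 characters are filled from the other 7 symbols without repetition: 7 × 6 × 5 × 4 × 3 = 2520.
Total: 7 × 2520 = 17640.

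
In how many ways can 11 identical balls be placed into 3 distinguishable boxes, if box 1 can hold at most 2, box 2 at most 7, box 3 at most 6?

12

Ignoring the caps, the number of non-negative solutions to x_1+…+x_3 = 11 is C(13,2) = 78.
Subtract solutions that violate a single cap (substitute x_i' = x_i − (cap_i+1)): x_1 ≥ 3 gives C(10,2) = 45; x_2 ≥ 8 gives C(5,2) = 10; x_3 ≥ 7 gives C(6,2) = 15. Together 70.
Add back pairs where two caps are both exceeded: 1 + 3 + 0 = 4.
By inclusion–exclusion the count is 78 − 70 + 4 = 12.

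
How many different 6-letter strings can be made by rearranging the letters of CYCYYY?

15

CYCYYY has 6 letters with C appearing twice and Y appearing 4 times.
The number of distinct arrangements is 6!/(4!·2!) = 720/48 = 15.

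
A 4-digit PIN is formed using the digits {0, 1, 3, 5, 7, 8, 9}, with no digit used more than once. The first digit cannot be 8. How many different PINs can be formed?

The first digit has 7−1 = 6 choices (anything except 8).
The remaining 3 digits are filled from the other 6 symbols without repetition: 6 × 5 × 4 = 120.
Total: 6 × 120 = 720.

720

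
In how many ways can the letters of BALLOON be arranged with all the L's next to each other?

360

Treat the 2 copies of L as a single block. The multiset to arrange is then {LL, A, B, N, O, O}, 6 items in all.
That gives (6)!/(2!) = 360 arrangements.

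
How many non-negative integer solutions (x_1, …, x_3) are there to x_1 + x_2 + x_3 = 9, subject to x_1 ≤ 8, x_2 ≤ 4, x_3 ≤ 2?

14

Ignoring the caps, the number of non-negative solutions to x_1+…+x_3 = 9 is C(11,2) = 55.
Subtract solutions that violate a single cap (substitute x_i' = x_i − (cap_i+1)): x_1 ≥ 9 gives C(2,2) = 1; x_2 ≥ 5 gives C(6,2) = 15; x_3 ≥ 3 gives C(8,2) = 28. Together 44.
Add back pairs where two caps are both exceeded: 0 + 0 + 3 = 3.
By inclusion–exclusion the count is 55 − 44 + 3 = 14.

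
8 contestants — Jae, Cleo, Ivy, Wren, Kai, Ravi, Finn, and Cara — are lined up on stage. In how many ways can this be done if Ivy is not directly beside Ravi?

30240

There are 8! = 40320 arrangements in all. If Ivy and Ravi are adjacent, merging them into one block gives 2·(7)! = 10080 arrangements.
Complementary counting: 40320 − 10080 = 30240.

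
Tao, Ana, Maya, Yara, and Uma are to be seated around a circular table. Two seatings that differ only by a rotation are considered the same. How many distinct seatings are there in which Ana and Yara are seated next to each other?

12

Treat {Ana, Yara} as one unit (2 internal orders) and seat the resulting 4 units around the table: (3)! circular arrangements.
So 2 × (3)! = 2 × 6 = 12.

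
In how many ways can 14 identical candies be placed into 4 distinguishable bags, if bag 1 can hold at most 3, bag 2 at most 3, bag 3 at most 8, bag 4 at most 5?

48

Without the upper bounds there are C(17,3) = 680 ways to split 14 among 4 bags.
Subtract solutions that violate a single cap (substitute x_i' = x_i − (cap_i+1)): x_1 ≥ 4 gives C(13,3) = 286; x_2 ≥ 4 gives C(13,3) = 286; x_3 ≥ 9 gives C(8,3) = 56; x_4 ≥ 6 gives C(11,3) = 165. Together 793.
Add back pairs where two caps are both exceeded: 84 + 4 + 35 + 4 + 35 + 0 = 162.
Subtract triples: 0 + 1 + 0 + 0 = 1.
By inclusion–exclusion the count is 680 − 793 + 162 − 1 = 48.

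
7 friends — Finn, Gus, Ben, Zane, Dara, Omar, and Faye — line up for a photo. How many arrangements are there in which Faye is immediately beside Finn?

Place the 5 others and the Faye-Finn pair as 6 objects in a line; the pair has 2 internal arrangements.
So the count is 2·(6)! = 1440.

1440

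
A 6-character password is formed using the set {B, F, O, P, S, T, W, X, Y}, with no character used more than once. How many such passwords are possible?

60480

Choose and order 6 of the 9 symbols: the first character has 9 options, the next 8, and so on down to 4.
That product is 9 × 8 × 7 × 6 × 5 × 4 = 60480.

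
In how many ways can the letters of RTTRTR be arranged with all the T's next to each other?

Treat the 3 copies of T as a single block. The multiset to arrange is then {TTT, R, R, R}, 4 items in all.
That gives (4)!/(3!) = 4 arrangements.

4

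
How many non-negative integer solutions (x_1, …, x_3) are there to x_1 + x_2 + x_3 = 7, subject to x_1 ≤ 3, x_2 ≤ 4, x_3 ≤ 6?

Ignoring the caps, the number of non-negative solutions to x_1+…+x_3 = 7 is C(9,2) = 36.
Subtract solutions that violate a single cap (substitute x_i' = x_i − (cap_i+1)): x_1 ≥ 4 gives C(5,2) = 10; x_2 ≥ 5 gives C(4,2) = 6; x_3 ≥ 7 gives C(2,2) = 1. Together 17.
No two caps can be exceeded simultaneously, so the pair terms are all 0.
By inclusion–exclusion the count is 36 − 17 + 0 = 19.

19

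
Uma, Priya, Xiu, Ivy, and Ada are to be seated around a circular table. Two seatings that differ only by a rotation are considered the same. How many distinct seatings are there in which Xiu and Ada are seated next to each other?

12

Glue Xiu and Ada into a block (2 internal orders). Seating 4 units around a circle gives (3)! arrangements.
So 2 × (3)! = 2 × 6 = 12.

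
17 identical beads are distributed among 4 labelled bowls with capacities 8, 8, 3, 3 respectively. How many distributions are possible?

Ignoring the caps, the number of non-negative solutions to x_1+…+x_4 = 17 is C(20,3) = 1140.
Subtract solutions that violate a single cap (substitute x_i' = x_i − (cap_i+1)): x_1 ≥ 9 gives C(11,3) = 165; x_2 ≥ 9 gives C(11,3) = 165; x_3 ≥ 4 gives C(16,3) = 560; x_4 ≥ 4 gives C(16,3) = 560. Together 1450.
Add back pairs where two caps are both exceeded: 0 + 35 + 35 + 35 + 35 + 220 = 360.
Subtract triples: 0 + 0 + 1 + 1 = 2.
By inclusion–exclusion the count is 1140 − 1450 + 360 − 2 = 48.

48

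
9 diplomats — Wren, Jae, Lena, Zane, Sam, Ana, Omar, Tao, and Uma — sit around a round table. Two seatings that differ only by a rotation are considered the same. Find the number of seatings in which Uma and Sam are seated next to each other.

10080

Treat {Uma, Sam} as one unit (2 internal orders) and seat the resulting 8 units around the table: (7)! circular arrangements.
So 2 × (7)! = 2 × 5040 = 10080.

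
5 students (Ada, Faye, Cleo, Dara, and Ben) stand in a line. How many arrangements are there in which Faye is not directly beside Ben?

Of the 5! = 120 arrangements, those with Faye and Ben adjacent number 2 × 4! = 48 (treat the pair as a block with 2 internal orders).
Complementary counting: 120 − 48 = 72.

72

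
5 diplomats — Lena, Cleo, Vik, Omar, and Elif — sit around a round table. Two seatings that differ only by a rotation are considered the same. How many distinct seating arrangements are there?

Seat Lena anywhere (absorbing the rotational symmetry), then permute the other 4: (4)! = 24.

24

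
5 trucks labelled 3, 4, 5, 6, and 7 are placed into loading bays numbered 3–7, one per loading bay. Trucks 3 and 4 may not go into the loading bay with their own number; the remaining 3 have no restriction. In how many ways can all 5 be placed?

Let Aᵢ (for i ∈ {3, 4}) be the placements that put truck i in its forbidden loading bay. Any j of these fix j positions, leaving (5−j)! ways to fill the rest, and there are C(2,j) ways to pick which j.
By inclusion–exclusion, the number of valid placements is Σ_{j=0}^{2} (−1)^j C(2,j)·(5−j)!.
Computing: 120 − 48 + 6 = 78.

78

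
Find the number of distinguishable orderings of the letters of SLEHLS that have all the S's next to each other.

Treat the 2 copies of S as a single block. The multiset to arrange is then {SS, E, H, L, L}, 5 items in all.
That gives (5)!/(2!) = 60 arrangements.

60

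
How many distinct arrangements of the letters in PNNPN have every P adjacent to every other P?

4

Treat the 2 copies of P as a single block. The multiset to arrange is then {PP, N, N, N}, 4 items in all.
That gives (4)!/(3!) = 4 arrangements.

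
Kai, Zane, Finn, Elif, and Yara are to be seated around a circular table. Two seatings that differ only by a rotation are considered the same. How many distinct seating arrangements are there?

Seat Kai anywhere (absorbing the rotational symmetry), then permute the other 4: (4)! = 24.

24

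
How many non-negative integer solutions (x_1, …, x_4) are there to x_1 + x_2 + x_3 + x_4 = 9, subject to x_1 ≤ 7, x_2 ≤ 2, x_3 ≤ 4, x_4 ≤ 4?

70

By stars and bars, unrestricted non-negative solutions to x_1+…+x_4 = 9 number C(9+3,3) = 220.
Subtract solutions that violate a single cap (substitute x_i' = x_i − (cap_i+1)): x_1 ≥ 8 gives C(4,3) = 4; x_2 ≥ 3 gives C(9,3) = 84; x_3 ≥ 5 gives C(7,3) = 35; x_4 ≥ 5 gives C(7,3) = 35. Together 158.
Add back pairs where two caps are both exceeded: 0 + 0 + 0 + 4 + 4 + 0 = 8.
By inclusion–exclusion the count is 220 − 158 + 8 = 70.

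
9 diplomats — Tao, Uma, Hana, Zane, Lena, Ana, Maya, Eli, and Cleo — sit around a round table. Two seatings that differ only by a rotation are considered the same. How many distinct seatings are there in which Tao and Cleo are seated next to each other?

Treat {Tao, Cleo} as one unit (2 internal orders) and seat the resulting 8 units around the table: (7)! circular arrangements.
So 2 × (7)! = 2 × 5040 = 10080.

10080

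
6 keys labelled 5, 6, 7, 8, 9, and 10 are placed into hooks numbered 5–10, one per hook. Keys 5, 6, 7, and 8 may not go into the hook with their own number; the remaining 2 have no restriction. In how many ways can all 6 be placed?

Let Aᵢ (for 5 ≤ i ≤ 8) be the placements that put key i in its forbidden hook. Any j of these fix j positions, leaving (6−j)! ways to fill the rest, and there are C(4,j) ways to pick which j.
By inclusion–exclusion, the number of valid placements is Σ_{j=0}^{4} (−1)^j C(4,j)·(6−j)!.
Computing: 720 − 480 + 144 − 24 + 2 = 362.

362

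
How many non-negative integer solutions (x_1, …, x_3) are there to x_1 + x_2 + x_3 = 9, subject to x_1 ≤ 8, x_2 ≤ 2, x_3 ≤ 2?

8

Ignoring the caps, the number of non-negative solutions to x_1+…+x_3 = 9 is C(11,2) = 55.
Subtract solutions that violate a single cap (substitute x_i' = x_i − (cap_i+1)): x_1 ≥ 9 gives C(2,2) = 1; x_2 ≥ 3 gives C(8,2) = 28; x_3 ≥ 3 gives C(8,2) = 28. Together 57.
Add back pairs where two caps are both exceeded: 0 + 0 + 10 = 10.
By inclusion–exclusion the count is 55 − 57 + 10 = 8.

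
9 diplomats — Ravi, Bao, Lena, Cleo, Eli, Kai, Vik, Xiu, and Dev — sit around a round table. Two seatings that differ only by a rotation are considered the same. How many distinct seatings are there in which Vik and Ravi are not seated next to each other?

Without the restriction there are (8)! = 40320 seatings.
Those with Vik next to Ravi: fuse the pair into one unit and seat 8 units around a circle — 2·(7)! = 10080.
Subtracting, 40320 − 10080 = 30240.

30240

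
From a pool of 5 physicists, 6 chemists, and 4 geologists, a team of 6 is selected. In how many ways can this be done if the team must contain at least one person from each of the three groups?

4250

Unrestricted: C(15,6) = 5005 ways to pick any 6 of the 15.
Selections missing a whole group: no physicists → C(10,6) = 210; no chemists → C(9,6) = 84; no geologists → C(11,6) = 462.
Add back selections omitting two groups (i.e. drawn from a single group): C(5,6) + C(6,6) + C(4,6) = 1.
By inclusion–exclusion: 5005 − 756 + 1 = 4250.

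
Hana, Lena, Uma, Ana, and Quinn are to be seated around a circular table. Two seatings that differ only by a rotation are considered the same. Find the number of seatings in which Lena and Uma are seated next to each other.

Treat {Lena, Uma} as one unit (2 internal orders) and seat the resulting 4 units around the table: (3)! circular arrangements.
So 2 × (3)! = 2 × 6 = 12.

12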